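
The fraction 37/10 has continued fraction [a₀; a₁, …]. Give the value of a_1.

Run the Euclidean algorithm, recording each quotient:
⌊37/10⌋ = 3, remainder 7
⌊10/7⌋ = 1, remainder 3

1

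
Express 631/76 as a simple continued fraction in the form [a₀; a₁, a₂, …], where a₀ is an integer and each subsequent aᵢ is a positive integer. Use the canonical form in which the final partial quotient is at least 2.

631 ÷ 76 → quotient 8, remainder 23
76 ÷ 23 → quotient 3, remainder 7
23 ÷ 7 → quotient 3, remainder 2
7 ÷ 2 → quotient 3, remainder 1
2 ÷ 1 → quotient 2, remainder 0

[8; 3, 3, 3, 2]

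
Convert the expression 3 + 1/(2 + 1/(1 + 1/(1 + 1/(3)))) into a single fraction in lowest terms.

61/18

Start with 3.
1 + 1/(3/1) = 1 + 1/3 = 4/3
1 + 1/(4/3) = 1 + 3/4 = 7/4
2 + 1/(7/4) = 2 + 4/7 = 18/7
3 + 1/(18/7) = 3 + 7/18 = 61/18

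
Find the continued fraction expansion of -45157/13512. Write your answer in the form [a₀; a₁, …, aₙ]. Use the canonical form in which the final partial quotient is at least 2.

⌊-45157/13512⌋ = -4, remainder 8891
⌊13512/8891⌋ = 1, remainder 4621
⌊8891/4621⌋ = 1, remainder 4270
⌊4621/4270⌋ = 1, remainder 351
⌊4270/351⌋ = 12, remainder 58
⌊351/58⌋ = 6, remainder 3
⌊58/3⌋ = 19, remainder 1
⌊3/1⌋ = 3, remainder 0

[-4; 1, 1, 1, 12, 6, 19, 3]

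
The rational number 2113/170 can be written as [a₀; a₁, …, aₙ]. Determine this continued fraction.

[12; 2, 3, 24]

Repeatedly divide and take the remainder:
2113 = 12·170 + 73, so a_0 = 12
170 = 2·73 + 24, so a_1 = 2
73 = 3·24 + 1, so a_2 = 3
24 = 24·1 + 0, so a_3 = 24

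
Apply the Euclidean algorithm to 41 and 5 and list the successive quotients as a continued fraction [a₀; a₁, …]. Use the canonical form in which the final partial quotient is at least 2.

[8; 5]

⌊41/5⌋ = 8, remainder 1
⌊5/1⌋ = 5, remainder 0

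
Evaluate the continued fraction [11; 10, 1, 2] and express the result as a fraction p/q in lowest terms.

Collapse the nested fraction from the inside out:
Start with 2.
1 + 1/(2/1) = 1 + 1/2 = 3/2
10 + 1/(3/2) = 10 + 2/3 = 32/3
11 + 1/(32/3) = 11 + 3/32 = 355/32

355/32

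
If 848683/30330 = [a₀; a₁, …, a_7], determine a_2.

Apply division with remainder until the remainder is 0:
848683 ÷ 30330 → quotient 27, remainder 29773
30330 ÷ 29773 → quotient 1, remainder 557
29773 ÷ 557 → quotient 53, remainder 252

53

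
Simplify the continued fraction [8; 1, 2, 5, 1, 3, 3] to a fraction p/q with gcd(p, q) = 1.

2067/238

a_0 = 8: 8/1
a_1 = 1: 9/1
a_2 = 2: 26/3
a_3 = 5: 139/16
a_4 = 1: 165/19
a_5 = 3: 634/73
a_6 = 3: 2067/238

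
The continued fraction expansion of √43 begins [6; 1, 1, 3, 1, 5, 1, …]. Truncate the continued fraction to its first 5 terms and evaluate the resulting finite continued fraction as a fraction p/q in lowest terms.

59/9

Use the convergent recurrence hₖ = aₖ·hₖ₋₁ + hₖ₋₂ (and likewise for the denominators kₖ):
a_0 = 6: 6/1
a_1 = 1: 7/1
a_2 = 1: 13/2
a_3 = 3: 46/7
a_4 = 1: 59/9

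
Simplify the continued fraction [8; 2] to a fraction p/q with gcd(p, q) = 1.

17/2

Start with 2.
8 + 1/(2/1) = 8 + 1/2 = 17/2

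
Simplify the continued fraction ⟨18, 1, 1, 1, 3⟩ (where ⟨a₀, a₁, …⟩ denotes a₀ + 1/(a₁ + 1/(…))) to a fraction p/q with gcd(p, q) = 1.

Work from the innermost term outward:
Start with 3.
1 + 1/(3/1) = 1 + 1/3 = 4/3
1 + 1/(4/3) = 1 + 3/4 = 7/4
1 + 1/(7/4) = 1 + 4/7 = 11/7
18 + 1/(11/7) = 18 + 7/11 = 205/11

205/11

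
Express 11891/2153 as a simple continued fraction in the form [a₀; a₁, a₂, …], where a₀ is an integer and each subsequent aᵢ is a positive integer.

11891 ÷ 2153 → quotient 5, remainder 1126
2153 ÷ 1126 → quotient 1, remainder 1027
1126 ÷ 1027 → quotient 1, remainder 99
1027 ÷ 99 → quotient 10, remainder 37
99 ÷ 37 → quotient 2, remainder 25
37 ÷ 25 → quotient 1, remainder 12
25 ÷ 12 → quotient 2, remainder 1
12 ÷ 1 → quotient 12, remainder 0

[5; 1, 1, 10, 2, 1, 2, 12]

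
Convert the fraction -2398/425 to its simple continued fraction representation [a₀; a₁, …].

-2398 = -6·425 + 152, so a_0 = -6
425 = 2·152 + 121, so a_1 = 2
152 = 1·121 + 31, so a_2 = 1
121 = 3·31 + 28, so a_3 = 3
31 = 1·28 + 3, so a_4 = 1
28 = 9·3 + 1, so a_5 = 9
3 = 3·1 + 0, so a_6 = 3

[-6; 2, 1, 3, 1, 9, 3]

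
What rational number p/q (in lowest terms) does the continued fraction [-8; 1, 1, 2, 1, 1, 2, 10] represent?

-2389/322

Start with 10.
2 + 1/(10/1) = 2 + 1/10 = 21/10
1 + 1/(21/10) = 1 + 10/21 = 31/21
1 + 1/(31/21) = 1 + 21/31 = 52/31
2 + 1/(52/31) = 2 + 31/52 = 135/52
1 + 1/(135/52) = 1 + 52/135 = 187/135
1 + 1/(187/135) = 1 + 135/187 = 322/187
-8 + 1/(322/187) = -8 + 187/322 = -2389/322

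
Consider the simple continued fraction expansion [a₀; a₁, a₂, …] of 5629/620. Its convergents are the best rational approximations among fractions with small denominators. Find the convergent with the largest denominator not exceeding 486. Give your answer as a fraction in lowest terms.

2642/291

a_0 = 9: 9/1  (≤ bound)
a_1 = 12: 109/12  (≤ bound)
a_2 = 1: 118/13  (≤ bound)
a_3 = 1: 227/25  (≤ bound)
a_4 = 1: 345/38  (≤ bound)
a_5 = 7: 2642/291  (≤ bound)
a_6 = 2: 5629/620  (> 486, stop)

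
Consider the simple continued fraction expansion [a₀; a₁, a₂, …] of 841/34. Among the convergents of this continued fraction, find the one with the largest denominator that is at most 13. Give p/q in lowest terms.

99/4

List convergents until the denominator exceeds the bound:
a_0 = 24: 24/1  (≤ bound)
a_1 = 1: 25/1  (≤ bound)
a_2 = 2: 74/3  (≤ bound)
a_3 = 1: 99/4  (≤ bound)
a_4 = 3: 371/15  (> 13, stop)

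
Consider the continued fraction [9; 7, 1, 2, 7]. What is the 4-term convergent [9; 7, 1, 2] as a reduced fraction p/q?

210/23

a_0 = 9: 9/1
a_1 = 7: 64/7
a_2 = 1: 73/8
a_3 = 2: 210/23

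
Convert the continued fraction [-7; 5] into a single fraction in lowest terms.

-34/5

Start with 5.
-7 + 1/(5/1) = -7 + 1/5 = -34/5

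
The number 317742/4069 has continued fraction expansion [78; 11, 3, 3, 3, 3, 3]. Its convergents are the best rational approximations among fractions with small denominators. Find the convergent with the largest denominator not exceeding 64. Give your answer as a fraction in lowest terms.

a_0 = 78: 78/1  (≤ bound)
a_1 = 11: 859/11  (≤ bound)
a_2 = 3: 2655/34  (≤ bound)
a_3 = 3: 8824/113  (> 64, stop)

2655/34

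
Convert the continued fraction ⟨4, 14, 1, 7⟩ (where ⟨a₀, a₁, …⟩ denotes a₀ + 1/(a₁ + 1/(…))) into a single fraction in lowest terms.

484/119

a_0 = 4: 4/1
a_1 = 14: 57/14
a_2 = 1: 61/15
a_3 = 7: 484/119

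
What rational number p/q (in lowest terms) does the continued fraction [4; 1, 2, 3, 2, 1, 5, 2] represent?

1921/409

a_0 = 4: 4/1
a_1 = 1: 5/1
a_2 = 2: 14/3
a_3 = 3: 47/10
a_4 = 2: 108/23
a_5 = 1: 155/33
a_6 = 5: 883/188
a_7 = 2: 1921/409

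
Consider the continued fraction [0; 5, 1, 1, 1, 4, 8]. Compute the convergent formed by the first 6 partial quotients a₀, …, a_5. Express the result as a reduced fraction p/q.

a_0 = 0: 0/1
a_1 = 5: 1/5
a_2 = 1: 1/6
a_3 = 1: 2/11
a_4 = 1: 3/17
a_5 = 4: 14/79

14/79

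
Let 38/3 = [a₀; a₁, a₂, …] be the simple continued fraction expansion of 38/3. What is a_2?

38 = 12·3 + 2, so a_0 = 12
3 = 1·2 + 1, so a_1 = 1
2 = 2·1 + 0, so a_2 = 2

2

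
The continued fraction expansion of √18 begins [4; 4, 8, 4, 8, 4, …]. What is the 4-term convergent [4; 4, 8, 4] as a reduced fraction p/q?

Use the convergent recurrence hₖ = aₖ·hₖ₋₁ + hₖ₋₂ (and likewise for the denominators kₖ):
a_0 = 4: 4/1
a_1 = 4: 17/4
a_2 = 8: 140/33
a_3 = 4: 577/136

577/136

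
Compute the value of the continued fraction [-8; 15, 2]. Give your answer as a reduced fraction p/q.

-246/31

Work from the innermost term outward:
Start with 2.
15 + 1/(2/1) = 15 + 1/2 = 31/2
-8 + 1/(31/2) = -8 + 2/31 = -246/31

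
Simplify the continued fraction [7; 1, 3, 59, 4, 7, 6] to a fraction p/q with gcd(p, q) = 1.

Start with 6.
7 + 1/(6/1) = 7 + 1/6 = 43/6
4 + 1/(43/6) = 4 + 6/43 = 178/43
59 + 1/(178/43) = 59 + 43/178 = 10545/178
3 + 1/(10545/178) = 3 + 178/10545 = 31813/10545
1 + 1/(31813/10545) = 1 + 10545/31813 = 42358/31813
7 + 1/(42358/31813) = 7 + 31813/42358 = 328319/42358

328319/42358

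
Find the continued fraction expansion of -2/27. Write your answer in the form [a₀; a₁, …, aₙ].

[-1; 1, 12, 2]

-2 = -1·27 + 25, so a_0 = -1
27 = 1·25 + 2, so a_1 = 1
25 = 12·2 + 1, so a_2 = 12
2 = 2·1 + 0, so a_3 = 2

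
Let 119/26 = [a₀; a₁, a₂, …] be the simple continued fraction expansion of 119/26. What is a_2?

1

119 ÷ 26 → quotient 4, remainder 15
26 ÷ 15 → quotient 1, remainder 11
15 ÷ 11 → quotient 1, remainder 4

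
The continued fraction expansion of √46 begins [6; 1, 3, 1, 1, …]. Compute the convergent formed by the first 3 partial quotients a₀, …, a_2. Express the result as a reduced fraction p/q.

Collapse the nested fraction from the inside out:
Start with 3.
1 + 1/(3/1) = 1 + 1/3 = 4/3
6 + 1/(4/3) = 6 + 3/4 = 27/4

27/4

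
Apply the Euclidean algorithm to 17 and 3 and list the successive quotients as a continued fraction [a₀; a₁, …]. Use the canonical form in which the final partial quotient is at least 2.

[5; 1, 2]

⌊17/3⌋ = 5, remainder 2
⌊3/2⌋ = 1, remainder 1
⌊2/1⌋ = 2, remainder 0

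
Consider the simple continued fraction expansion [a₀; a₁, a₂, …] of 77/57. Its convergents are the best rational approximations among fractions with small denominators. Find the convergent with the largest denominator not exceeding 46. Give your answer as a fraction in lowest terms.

a_0 = 1: 1/1  (≤ bound)
a_1 = 2: 3/2  (≤ bound)
a_2 = 1: 4/3  (≤ bound)
a_3 = 5: 23/17  (≤ bound)
a_4 = 1: 27/20  (≤ bound)
a_5 = 2: 77/57  (> 46, stop)

27/20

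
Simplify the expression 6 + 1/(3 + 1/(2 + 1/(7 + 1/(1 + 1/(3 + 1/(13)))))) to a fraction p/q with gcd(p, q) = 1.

Start with 13.
3 + 1/(13/1) = 3 + 1/13 = 40/13
1 + 1/(40/13) = 1 + 13/40 = 53/40
7 + 1/(53/40) = 7 + 40/53 = 411/53
2 + 1/(411/53) = 2 + 53/411 = 875/411
3 + 1/(875/411) = 3 + 411/875 = 3036/875
6 + 1/(3036/875) = 6 + 875/3036 = 19091/3036

19091/3036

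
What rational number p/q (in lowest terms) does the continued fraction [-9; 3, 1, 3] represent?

a_0 = -9: -9/1
a_1 = 3: -26/3
a_2 = 1: -35/4
a_3 = 3: -131/15

-131/15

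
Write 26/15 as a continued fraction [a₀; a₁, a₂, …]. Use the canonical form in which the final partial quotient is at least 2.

[1; 1, 2, 1, 3]

26 = 1·15 + 11, so a_0 = 1
15 = 1·11 + 4, so a_1 = 1
11 = 2·4 + 3, so a_2 = 2
4 = 1·3 + 1, so a_3 = 1
3 = 3·1 + 0, so a_4 = 3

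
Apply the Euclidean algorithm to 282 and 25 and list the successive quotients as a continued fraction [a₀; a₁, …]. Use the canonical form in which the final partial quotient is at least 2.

282 = 11·25 + 7, so a_0 = 11
25 = 3·7 + 4, so a_1 = 3
7 = 1·4 + 3, so a_2 = 1
4 = 1·3 + 1, so a_3 = 1
3 = 3·1 + 0, so a_4 = 3

[11; 3, 1, 1, 3]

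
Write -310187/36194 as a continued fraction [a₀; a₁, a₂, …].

Apply division with remainder until the remainder is 0:
⌊-310187/36194⌋ = -9, remainder 15559
⌊36194/15559⌋ = 2, remainder 5076
⌊15559/5076⌋ = 3, remainder 331
⌊5076/331⌋ = 15, remainder 111
⌊331/111⌋ = 2, remainder 109
⌊111/109⌋ = 1, remainder 2
⌊109/2⌋ = 54, remainder 1
⌊2/1⌋ = 2, remainder 0

[-9; 2, 3, 15, 2, 1, 54, 2]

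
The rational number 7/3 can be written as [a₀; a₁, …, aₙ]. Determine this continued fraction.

7 ÷ 3 → quotient 2, remainder 1
3 ÷ 1 → quotient 3, remainder 0

[2; 3]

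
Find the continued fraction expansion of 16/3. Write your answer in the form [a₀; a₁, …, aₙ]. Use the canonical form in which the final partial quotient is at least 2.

⌊16/3⌋ = 5, remainder 1
⌊3/1⌋ = 3, remainder 0

[5; 3]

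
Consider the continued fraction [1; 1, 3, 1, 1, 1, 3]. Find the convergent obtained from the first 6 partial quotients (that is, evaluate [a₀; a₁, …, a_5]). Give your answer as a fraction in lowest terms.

25/14

Start with 1.
1 + 1/(1/1) = 1 + 1/1 = 2/1
1 + 1/(2/1) = 1 + 1/2 = 3/2
3 + 1/(3/2) = 3 + 2/3 = 11/3
1 + 1/(11/3) = 1 + 3/11 = 14/11
1 + 1/(14/11) = 1 + 11/14 = 25/14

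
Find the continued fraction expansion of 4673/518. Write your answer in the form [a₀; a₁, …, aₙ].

[9; 47, 11]

Repeatedly divide and take the remainder:
⌊4673/518⌋ = 9, remainder 11
⌊518/11⌋ = 47, remainder 1
⌊11/1⌋ = 11, remainder 0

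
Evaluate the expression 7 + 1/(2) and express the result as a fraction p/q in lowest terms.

a_0 = 7: 7/1
a_1 = 2: 15/2

15/2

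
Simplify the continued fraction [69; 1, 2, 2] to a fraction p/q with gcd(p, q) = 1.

Start with 2.
2 + 1/(2/1) = 2 + 1/2 = 5/2
1 + 1/(5/2) = 1 + 2/5 = 7/5
69 + 1/(7/5) = 69 + 5/7 = 488/7

488/7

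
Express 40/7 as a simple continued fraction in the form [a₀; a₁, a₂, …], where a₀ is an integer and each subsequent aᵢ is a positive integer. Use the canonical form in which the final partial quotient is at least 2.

[5; 1, 2, 2]

40 = 5·7 + 5, so a_0 = 5
7 = 1·5 + 2, so a_1 = 1
5 = 2·2 + 1, so a_2 = 2
2 = 2·1 + 0, so a_3 = 2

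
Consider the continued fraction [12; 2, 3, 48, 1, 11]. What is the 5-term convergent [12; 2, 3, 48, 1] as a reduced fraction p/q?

Build up convergents one term at a time:
a_0 = 12: 12/1
a_1 = 2: 25/2
a_2 = 3: 87/7
a_3 = 48: 4201/338
a_4 = 1: 4288/345

4288/345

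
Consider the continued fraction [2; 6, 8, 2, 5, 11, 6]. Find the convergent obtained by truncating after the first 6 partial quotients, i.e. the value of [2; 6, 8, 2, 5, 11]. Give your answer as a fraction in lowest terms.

Build up convergents one term at a time:
a_0 = 2: 2/1
a_1 = 6: 13/6
a_2 = 8: 106/49
a_3 = 2: 225/104
a_4 = 5: 1231/569
a_5 = 11: 13766/6363

13766/6363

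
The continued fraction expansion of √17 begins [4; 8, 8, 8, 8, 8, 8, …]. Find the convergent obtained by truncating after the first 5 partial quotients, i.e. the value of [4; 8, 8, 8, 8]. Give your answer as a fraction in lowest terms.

a_0 = 4: 4/1
a_1 = 8: 33/8
a_2 = 8: 268/65
a_3 = 8: 2177/528
a_4 = 8: 17684/4289

17684/4289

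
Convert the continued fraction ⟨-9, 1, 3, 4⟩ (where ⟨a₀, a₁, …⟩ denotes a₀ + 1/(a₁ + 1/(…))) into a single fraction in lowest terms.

-140/17

a_0 = -9: -9/1
a_1 = 1: -8/1
a_2 = 3: -33/4
a_3 = 4: -140/17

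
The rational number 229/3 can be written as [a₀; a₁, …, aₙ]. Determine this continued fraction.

⌊229/3⌋ = 76, remainder 1
⌊3/1⌋ = 3, remainder 0

[76; 3]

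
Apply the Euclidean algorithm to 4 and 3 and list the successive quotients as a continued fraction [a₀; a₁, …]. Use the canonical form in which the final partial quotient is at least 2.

4 ÷ 3 → quotient 1, remainder 1
3 ÷ 1 → quotient 3, remainder 0

[1; 3]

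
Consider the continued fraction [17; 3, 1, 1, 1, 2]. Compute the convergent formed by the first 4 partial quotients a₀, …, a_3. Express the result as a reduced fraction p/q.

121/7

Compute successive convergents:
a_0 = 17: 17/1
a_1 = 3: 52/3
a_2 = 1: 69/4
a_3 = 1: 121/7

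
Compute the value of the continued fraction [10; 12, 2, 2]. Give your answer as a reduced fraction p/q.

625/62

Compute successive convergents:
a_0 = 10: 10/1
a_1 = 12: 121/12
a_2 = 2: 252/25
a_3 = 2: 625/62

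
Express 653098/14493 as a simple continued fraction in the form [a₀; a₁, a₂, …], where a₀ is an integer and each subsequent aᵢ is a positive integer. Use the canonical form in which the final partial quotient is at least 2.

653098 = 45·14493 + 913, so a_0 = 45
14493 = 15·913 + 798, so a_1 = 15
913 = 1·798 + 115, so a_2 = 1
798 = 6·115 + 108, so a_3 = 6
115 = 1·108 + 7, so a_4 = 1
108 = 15·7 + 3, so a_5 = 15
7 = 2·3 + 1, so a_6 = 2
3 = 3·1 + 0, so a_7 = 3

[45; 15, 1, 6, 1, 15, 2, 3]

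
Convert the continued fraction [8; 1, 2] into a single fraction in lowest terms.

26/3

Start with 2.
1 + 1/(2/1) = 1 + 1/2 = 3/2
8 + 1/(3/2) = 8 + 2/3 = 26/3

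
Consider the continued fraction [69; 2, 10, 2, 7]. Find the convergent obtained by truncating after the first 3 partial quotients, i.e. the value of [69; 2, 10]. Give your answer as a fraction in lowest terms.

1459/21

a_0 = 69: 69/1
a_1 = 2: 139/2
a_2 = 10: 1459/21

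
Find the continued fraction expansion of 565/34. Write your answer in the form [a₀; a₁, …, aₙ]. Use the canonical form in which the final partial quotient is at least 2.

[16; 1, 1, 1, 1, 1, 1, 2]

⌊565/34⌋ = 16, remainder 21
⌊34/21⌋ = 1, remainder 13
⌊21/13⌋ = 1, remainder 8
⌊13/8⌋ = 1, remainder 5
⌊8/5⌋ = 1, remainder 3
⌊5/3⌋ = 1, remainder 2
⌊3/2⌋ = 1, remainder 1
⌊2/1⌋ = 2, remainder 0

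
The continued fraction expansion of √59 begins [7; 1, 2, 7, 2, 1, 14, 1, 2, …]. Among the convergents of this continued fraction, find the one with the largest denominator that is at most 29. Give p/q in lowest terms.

List convergents until the denominator exceeds the bound:
a_0 = 7: 7/1  (≤ bound)
a_1 = 1: 8/1  (≤ bound)
a_2 = 2: 23/3  (≤ bound)
a_3 = 7: 169/22  (≤ bound)
a_4 = 2: 361/47  (> 29, stop)

169/22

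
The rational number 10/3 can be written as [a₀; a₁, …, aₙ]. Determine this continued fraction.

⌊10/3⌋ = 3, remainder 1
⌊3/1⌋ = 3, remainder 0

[3; 3]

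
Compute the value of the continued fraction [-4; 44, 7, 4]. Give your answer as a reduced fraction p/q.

Start with 4.
7 + 1/(4/1) = 7 + 1/4 = 29/4
44 + 1/(29/4) = 44 + 4/29 = 1280/29
-4 + 1/(1280/29) = -4 + 29/1280 = -5091/1280

-5091/1280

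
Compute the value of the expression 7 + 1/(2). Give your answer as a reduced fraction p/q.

15/2

Starting at the tail and folding back:
Start with 2.
7 + 1/(2/1) = 7 + 1/2 = 15/2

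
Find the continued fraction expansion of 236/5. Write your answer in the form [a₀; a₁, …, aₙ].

236 ÷ 5 → quotient 47, remainder 1
5 ÷ 1 → quotient 5, remainder 0

[47; 5]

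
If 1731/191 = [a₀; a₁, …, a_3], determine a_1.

15

Apply division with remainder until the remainder is 0:
⌊1731/191⌋ = 9, remainder 12
⌊191/12⌋ = 15, remainder 11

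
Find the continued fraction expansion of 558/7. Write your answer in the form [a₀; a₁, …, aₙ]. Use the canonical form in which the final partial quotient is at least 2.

558 ÷ 7 → quotient 79, remainder 5
7 ÷ 5 → quotient 1, remainder 2
5 ÷ 2 → quotient 2, remainder 1
2 ÷ 1 → quotient 2, remainder 0

[79; 1, 2, 2]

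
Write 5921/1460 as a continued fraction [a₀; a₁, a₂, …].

[4; 18, 40, 2]

⌊5921/1460⌋ = 4, remainder 81
⌊1460/81⌋ = 18, remainder 2
⌊81/2⌋ = 40, remainder 1
⌊2/1⌋ = 2, remainder 0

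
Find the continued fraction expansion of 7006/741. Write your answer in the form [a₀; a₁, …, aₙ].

[9; 2, 5, 33, 2]

7006 ÷ 741 → quotient 9, remainder 337
741 ÷ 337 → quotient 2, remainder 67
337 ÷ 67 → quotient 5, remainder 2
67 ÷ 2 → quotient 33, remainder 1
2 ÷ 1 → quotient 2, remainder 0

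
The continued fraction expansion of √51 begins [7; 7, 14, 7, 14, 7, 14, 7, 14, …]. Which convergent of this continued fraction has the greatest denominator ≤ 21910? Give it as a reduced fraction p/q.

List convergents until the denominator exceeds the bound:
a_0 = 7: 7/1  (≤ bound)
a_1 = 7: 50/7  (≤ bound)
a_2 = 14: 707/99  (≤ bound)
a_3 = 7: 4999/700  (≤ bound)
a_4 = 14: 70693/9899  (≤ bound)
a_5 = 7: 499850/69993  (> 21910, stop)

70693/9899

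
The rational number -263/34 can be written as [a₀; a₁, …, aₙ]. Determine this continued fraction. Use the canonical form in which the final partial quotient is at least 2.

[-8; 3, 1, 3, 2]

Apply division with remainder until the remainder is 0:
-263 ÷ 34 → quotient -8, remainder 9
34 ÷ 9 → quotient 3, remainder 7
9 ÷ 7 → quotient 1, remainder 2
7 ÷ 2 → quotient 3, remainder 1
2 ÷ 1 → quotient 2, remainder 0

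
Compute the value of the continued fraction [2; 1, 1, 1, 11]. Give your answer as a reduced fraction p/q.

93/35

Use the convergent recurrence hₖ = aₖ·hₖ₋₁ + hₖ₋₂ (and likewise for the denominators kₖ):
a_0 = 2: 2/1
a_1 = 1: 3/1
a_2 = 1: 5/2
a_3 = 1: 8/3
a_4 = 11: 93/35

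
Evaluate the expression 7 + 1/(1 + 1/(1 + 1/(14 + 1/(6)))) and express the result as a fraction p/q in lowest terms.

Start with 6.
14 + 1/(6/1) = 14 + 1/6 = 85/6
1 + 1/(85/6) = 1 + 6/85 = 91/85
1 + 1/(91/85) = 1 + 85/91 = 176/91
7 + 1/(176/91) = 7 + 91/176 = 1323/176

1323/176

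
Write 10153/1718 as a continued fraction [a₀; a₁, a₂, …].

Apply division with remainder until the remainder is 0:
10153 ÷ 1718 → quotient 5, remainder 1563
1718 ÷ 1563 → quotient 1, remainder 155
1563 ÷ 155 → quotient 10, remainder 13
155 ÷ 13 → quotient 11, remainder 12
13 ÷ 12 → quotient 1, remainder 1
12 ÷ 1 → quotient 12, remainder 0

[5; 1, 10, 11, 1, 12]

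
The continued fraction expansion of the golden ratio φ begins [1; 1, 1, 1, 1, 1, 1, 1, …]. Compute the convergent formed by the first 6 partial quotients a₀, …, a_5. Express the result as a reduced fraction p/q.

Start with 1.
1 + 1/(1/1) = 1 + 1/1 = 2/1
1 + 1/(2/1) = 1 + 1/2 = 3/2
1 + 1/(3/2) = 1 + 2/3 = 5/3
1 + 1/(5/3) = 1 + 3/5 = 8/5
1 + 1/(8/5) = 1 + 5/8 = 13/8

13/8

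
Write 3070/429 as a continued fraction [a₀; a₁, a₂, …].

3070 ÷ 429 → quotient 7, remainder 67
429 ÷ 67 → quotient 6, remainder 27
67 ÷ 27 → quotient 2, remainder 13
27 ÷ 13 → quotient 2, remainder 1
13 ÷ 1 → quotient 13, remainder 0

[7; 6, 2, 2, 13]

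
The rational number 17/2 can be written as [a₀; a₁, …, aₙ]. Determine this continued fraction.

17 ÷ 2 → quotient 8, remainder 1
2 ÷ 1 → quotient 2, remainder 0

[8; 2]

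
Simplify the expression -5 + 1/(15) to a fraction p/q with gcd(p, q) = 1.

-74/15

Collapse the nested fraction from the inside out:
Start with 15.
-5 + 1/(15/1) = -5 + 1/15 = -74/15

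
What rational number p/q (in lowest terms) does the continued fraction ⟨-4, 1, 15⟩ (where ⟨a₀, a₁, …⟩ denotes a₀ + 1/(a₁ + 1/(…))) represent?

-49/16

Start with 15.
1 + 1/(15/1) = 1 + 1/15 = 16/15
-4 + 1/(16/15) = -4 + 15/16 = -49/16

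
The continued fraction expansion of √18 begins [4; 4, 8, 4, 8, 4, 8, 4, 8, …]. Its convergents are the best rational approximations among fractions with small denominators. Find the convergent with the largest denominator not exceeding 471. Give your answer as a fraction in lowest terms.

a_0 = 4: 4/1  (≤ bound)
a_1 = 4: 17/4  (≤ bound)
a_2 = 8: 140/33  (≤ bound)
a_3 = 4: 577/136  (≤ bound)
a_4 = 8: 4756/1121  (> 471, stop)

577/136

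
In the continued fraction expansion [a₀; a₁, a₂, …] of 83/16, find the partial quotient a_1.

5

Repeatedly divide and take the remainder:
83 ÷ 16 → quotient 5, remainder 3
16 ÷ 3 → quotient 5, remainder 1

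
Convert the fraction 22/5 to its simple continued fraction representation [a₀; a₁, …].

[4; 2, 2]

Repeatedly divide and take the remainder:
22 = 4·5 + 2, so a_0 = 4
5 = 2·2 + 1, so a_1 = 2
2 = 2·1 + 0, so a_2 = 2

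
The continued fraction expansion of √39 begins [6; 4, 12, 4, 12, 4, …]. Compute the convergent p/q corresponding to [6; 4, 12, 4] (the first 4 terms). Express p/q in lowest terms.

Compute successive convergents:
a_0 = 6: 6/1
a_1 = 4: 25/4
a_2 = 12: 306/49
a_3 = 4: 1249/200

1249/200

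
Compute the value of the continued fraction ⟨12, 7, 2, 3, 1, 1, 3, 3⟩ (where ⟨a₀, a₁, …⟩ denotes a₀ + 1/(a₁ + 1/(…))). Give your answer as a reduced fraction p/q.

a_0 = 12: 12/1
a_1 = 7: 85/7
a_2 = 2: 182/15
a_3 = 3: 631/52
a_4 = 1: 813/67
a_5 = 1: 1444/119
a_6 = 3: 5145/424
a_7 = 3: 16879/1391

16879/1391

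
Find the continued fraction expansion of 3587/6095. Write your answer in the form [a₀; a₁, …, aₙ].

3587 ÷ 6095 → quotient 0, remainder 3587
6095 ÷ 3587 → quotient 1, remainder 2508
3587 ÷ 2508 → quotient 1, remainder 1079
2508 ÷ 1079 → quotient 2, remainder 350
1079 ÷ 350 → quotient 3, remainder 29
350 ÷ 29 → quotient 12, remainder 2
29 ÷ 2 → quotient 14, remainder 1
2 ÷ 1 → quotient 2, remainder 0

[0; 1, 1, 2, 3, 12, 14, 2]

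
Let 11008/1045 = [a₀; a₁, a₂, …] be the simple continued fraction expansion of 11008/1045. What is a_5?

6

11008 ÷ 1045 → quotient 10, remainder 558
1045 ÷ 558 → quotient 1, remainder 487
558 ÷ 487 → quotient 1, remainder 71
487 ÷ 71 → quotient 6, remainder 61
71 ÷ 61 → quotient 1, remainder 10
61 ÷ 10 → quotient 6, remainder 1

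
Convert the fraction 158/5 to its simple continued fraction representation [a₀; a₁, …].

⌊158/5⌋ = 31, remainder 3
⌊5/3⌋ = 1, remainder 2
⌊3/2⌋ = 1, remainder 1
⌊2/1⌋ = 2, remainder 0

[31; 1, 1, 2]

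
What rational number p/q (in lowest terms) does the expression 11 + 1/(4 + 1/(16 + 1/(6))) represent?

4431/394

a_0 = 11: 11/1
a_1 = 4: 45/4
a_2 = 16: 731/65
a_3 = 6: 4431/394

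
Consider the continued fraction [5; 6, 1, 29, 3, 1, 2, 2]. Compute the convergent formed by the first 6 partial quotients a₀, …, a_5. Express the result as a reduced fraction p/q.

4336/843

a_0 = 5: 5/1
a_1 = 6: 31/6
a_2 = 1: 36/7
a_3 = 29: 1075/209
a_4 = 3: 3261/634
a_5 = 1: 4336/843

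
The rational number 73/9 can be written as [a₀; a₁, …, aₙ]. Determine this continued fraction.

Run the Euclidean algorithm, recording each quotient:
73 ÷ 9 → quotient 8, remainder 1
9 ÷ 1 → quotient 9, remainder 0

[8; 9]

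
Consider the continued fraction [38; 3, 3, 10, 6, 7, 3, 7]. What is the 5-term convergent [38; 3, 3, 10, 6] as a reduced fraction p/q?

Starting at the tail and folding back:
Start with 6.
10 + 1/(6/1) = 10 + 1/6 = 61/6
3 + 1/(61/6) = 3 + 6/61 = 189/61
3 + 1/(189/61) = 3 + 61/189 = 628/189
38 + 1/(628/189) = 38 + 189/628 = 24053/628

24053/628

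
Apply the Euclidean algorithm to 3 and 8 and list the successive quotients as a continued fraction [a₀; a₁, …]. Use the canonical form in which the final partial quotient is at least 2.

[0; 2, 1, 2]

Repeatedly divide and take the remainder:
3 ÷ 8 → quotient 0, remainder 3
8 ÷ 3 → quotient 2, remainder 2
3 ÷ 2 → quotient 1, remainder 1
2 ÷ 1 → quotient 2, remainder 0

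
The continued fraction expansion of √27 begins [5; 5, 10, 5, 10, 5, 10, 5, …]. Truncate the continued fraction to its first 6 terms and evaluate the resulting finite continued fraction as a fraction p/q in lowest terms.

70226/13515

Compute successive convergents:
a_0 = 5: 5/1
a_1 = 5: 26/5
a_2 = 10: 265/51
a_3 = 5: 1351/260
a_4 = 10: 13775/2651
a_5 = 5: 70226/13515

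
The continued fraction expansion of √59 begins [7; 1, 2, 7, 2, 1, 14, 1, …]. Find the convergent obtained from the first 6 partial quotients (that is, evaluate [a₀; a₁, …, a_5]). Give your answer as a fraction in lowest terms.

530/69

Collapse the nested fraction from the inside out:
Start with 1.
2 + 1/(1/1) = 2 + 1/1 = 3/1
7 + 1/(3/1) = 7 + 1/3 = 22/3
2 + 1/(22/3) = 2 + 3/22 = 47/22
1 + 1/(47/22) = 1 + 22/47 = 69/47
7 + 1/(69/47) = 7 + 47/69 = 530/69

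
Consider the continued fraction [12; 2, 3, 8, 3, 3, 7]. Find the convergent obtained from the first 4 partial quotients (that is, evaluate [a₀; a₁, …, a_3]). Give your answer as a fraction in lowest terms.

Work from the innermost term outward:
Start with 8.
3 + 1/(8/1) = 3 + 1/8 = 25/8
2 + 1/(25/8) = 2 + 8/25 = 58/25
12 + 1/(58/25) = 12 + 25/58 = 721/58

721/58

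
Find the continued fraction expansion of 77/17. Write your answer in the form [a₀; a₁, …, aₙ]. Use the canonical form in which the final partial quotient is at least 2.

77 ÷ 17 → quotient 4, remainder 9
17 ÷ 9 → quotient 1, remainder 8
9 ÷ 8 → quotient 1, remainder 1
8 ÷ 1 → quotient 8, remainder 0

[4; 1, 1, 8]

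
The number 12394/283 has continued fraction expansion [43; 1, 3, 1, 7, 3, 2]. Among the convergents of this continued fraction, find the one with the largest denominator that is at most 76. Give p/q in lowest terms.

List convergents until the denominator exceeds the bound:
a_0 = 43: 43/1  (≤ bound)
a_1 = 1: 44/1  (≤ bound)
a_2 = 3: 175/4  (≤ bound)
a_3 = 1: 219/5  (≤ bound)
a_4 = 7: 1708/39  (≤ bound)
a_5 = 3: 5343/122  (> 76, stop)

1708/39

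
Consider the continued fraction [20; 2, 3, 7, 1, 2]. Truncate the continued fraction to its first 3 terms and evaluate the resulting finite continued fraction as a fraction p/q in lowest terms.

Work from the innermost term outward:
Start with 3.
2 + 1/(3/1) = 2 + 1/3 = 7/3
20 + 1/(7/3) = 20 + 3/7 = 143/7

143/7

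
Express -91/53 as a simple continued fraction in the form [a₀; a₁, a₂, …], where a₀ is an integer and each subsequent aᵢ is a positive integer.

-91 = -2·53 + 15, so a_0 = -2
53 = 3·15 + 8, so a_1 = 3
15 = 1·8 + 7, so a_2 = 1
8 = 1·7 + 1, so a_3 = 1
7 = 7·1 + 0, so a_4 = 7

[-2; 3, 1, 1, 7]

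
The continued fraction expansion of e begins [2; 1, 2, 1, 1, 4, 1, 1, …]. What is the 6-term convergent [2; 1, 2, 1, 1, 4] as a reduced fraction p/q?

Build up convergents one term at a time:
a_0 = 2: 2/1
a_1 = 1: 3/1
a_2 = 2: 8/3
a_3 = 1: 11/4
a_4 = 1: 19/7
a_5 = 4: 87/32

87/32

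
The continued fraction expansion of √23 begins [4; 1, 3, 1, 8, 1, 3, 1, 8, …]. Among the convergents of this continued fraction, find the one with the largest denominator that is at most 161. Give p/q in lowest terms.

235/49

a_0 = 4: 4/1  (≤ bound)
a_1 = 1: 5/1  (≤ bound)
a_2 = 3: 19/4  (≤ bound)
a_3 = 1: 24/5  (≤ bound)
a_4 = 8: 211/44  (≤ bound)
a_5 = 1: 235/49  (≤ bound)
a_6 = 3: 916/191  (> 161, stop)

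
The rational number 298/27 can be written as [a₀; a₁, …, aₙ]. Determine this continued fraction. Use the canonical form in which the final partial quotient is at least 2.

Repeatedly divide and take the remainder:
298 = 11·27 + 1, so a_0 = 11
27 = 27·1 + 0, so a_1 = 27

[11; 27]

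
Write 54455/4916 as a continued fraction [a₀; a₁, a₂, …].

54455 ÷ 4916 → quotient 11, remainder 379
4916 ÷ 379 → quotient 12, remainder 368
379 ÷ 368 → quotient 1, remainder 11
368 ÷ 11 → quotient 33, remainder 5
11 ÷ 5 → quotient 2, remainder 1
5 ÷ 1 → quotient 5, remainder 0

[11; 12, 1, 33, 2, 5]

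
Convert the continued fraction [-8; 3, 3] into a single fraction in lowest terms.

Starting at the tail and folding back:
Start with 3.
3 + 1/(3/1) = 3 + 1/3 = 10/3
-8 + 1/(10/3) = -8 + 3/10 = -77/10

-77/10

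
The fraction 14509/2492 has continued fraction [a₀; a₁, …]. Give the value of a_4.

14509 = 5·2492 + 2049, so a_0 = 5
2492 = 1·2049 + 443, so a_1 = 1
2049 = 4·443 + 277, so a_2 = 4
443 = 1·277 + 166, so a_3 = 1
277 = 1·166 + 111, so a_4 = 1

1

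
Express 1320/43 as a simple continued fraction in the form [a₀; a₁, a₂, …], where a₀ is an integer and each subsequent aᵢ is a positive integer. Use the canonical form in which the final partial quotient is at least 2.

⌊1320/43⌋ = 30, remainder 30
⌊43/30⌋ = 1, remainder 13
⌊30/13⌋ = 2, remainder 4
⌊13/4⌋ = 3, remainder 1
⌊4/1⌋ = 4, remainder 0

[30; 1, 2, 3, 4]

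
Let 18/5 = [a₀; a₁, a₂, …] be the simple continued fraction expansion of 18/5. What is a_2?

18 ÷ 5 → quotient 3, remainder 3
5 ÷ 3 → quotient 1, remainder 2
3 ÷ 2 → quotient 1, remainder 1

1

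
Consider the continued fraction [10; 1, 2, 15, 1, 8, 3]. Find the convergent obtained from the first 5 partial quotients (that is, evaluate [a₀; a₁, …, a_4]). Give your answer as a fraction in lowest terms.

Starting at the tail and folding back:
Start with 1.
15 + 1/(1/1) = 15 + 1/1 = 16/1
2 + 1/(16/1) = 2 + 1/16 = 33/16
1 + 1/(33/16) = 1 + 16/33 = 49/33
10 + 1/(49/33) = 10 + 33/49 = 523/49

523/49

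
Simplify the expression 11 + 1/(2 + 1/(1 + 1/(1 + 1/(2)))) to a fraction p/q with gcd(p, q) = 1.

148/13

Build up convergents one term at a time:
a_0 = 11: 11/1
a_1 = 2: 23/2
a_2 = 1: 34/3
a_3 = 1: 57/5
a_4 = 2: 148/13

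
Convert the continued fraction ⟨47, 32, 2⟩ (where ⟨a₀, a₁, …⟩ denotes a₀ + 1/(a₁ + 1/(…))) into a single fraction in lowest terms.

3057/65

Use the convergent recurrence hₖ = aₖ·hₖ₋₁ + hₖ₋₂ (and likewise for the denominators kₖ):
a_0 = 47: 47/1
a_1 = 32: 1505/32
a_2 = 2: 3057/65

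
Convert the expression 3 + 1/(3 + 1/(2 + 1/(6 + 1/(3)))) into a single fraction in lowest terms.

a_0 = 3: 3/1
a_1 = 3: 10/3
a_2 = 2: 23/7
a_3 = 6: 148/45
a_4 = 3: 467/142

467/142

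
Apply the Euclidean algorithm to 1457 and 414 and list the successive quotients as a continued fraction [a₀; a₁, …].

⌊1457/414⌋ = 3, remainder 215
⌊414/215⌋ = 1, remainder 199
⌊215/199⌋ = 1, remainder 16
⌊199/16⌋ = 12, remainder 7
⌊16/7⌋ = 2, remainder 2
⌊7/2⌋ = 3, remainder 1
⌊2/1⌋ = 2, remainder 0

[3; 1, 1, 12, 2, 3, 2]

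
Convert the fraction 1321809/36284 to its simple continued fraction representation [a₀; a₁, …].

[36; 2, 3, 21, 22, 11]

1321809 ÷ 36284 → quotient 36, remainder 15585
36284 ÷ 15585 → quotient 2, remainder 5114
15585 ÷ 5114 → quotient 3, remainder 243
5114 ÷ 243 → quotient 21, remainder 11
243 ÷ 11 → quotient 22, remainder 1
11 ÷ 1 → quotient 11, remainder 0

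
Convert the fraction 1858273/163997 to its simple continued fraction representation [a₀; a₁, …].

[11; 3, 50, 3, 32, 2, 1, 3]

⌊1858273/163997⌋ = 11, remainder 54306
⌊163997/54306⌋ = 3, remainder 1079
⌊54306/1079⌋ = 50, remainder 356
⌊1079/356⌋ = 3, remainder 11
⌊356/11⌋ = 32, remainder 4
⌊11/4⌋ = 2, remainder 3
⌊4/3⌋ = 1, remainder 1
⌊3/1⌋ = 3, remainder 0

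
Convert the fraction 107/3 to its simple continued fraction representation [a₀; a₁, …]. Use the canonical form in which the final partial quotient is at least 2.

[35; 1, 2]

107 = 35·3 + 2, so a_0 = 35
3 = 1·2 + 1, so a_1 = 1
2 = 2·1 + 0, so a_2 = 2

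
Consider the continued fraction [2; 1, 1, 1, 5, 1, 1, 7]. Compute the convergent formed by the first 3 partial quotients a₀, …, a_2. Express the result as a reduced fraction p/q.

Compute successive convergents:
a_0 = 2: 2/1
a_1 = 1: 3/1
a_2 = 1: 5/2

5/2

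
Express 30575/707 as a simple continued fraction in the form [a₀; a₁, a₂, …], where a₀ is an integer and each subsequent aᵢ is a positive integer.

[43; 4, 15, 1, 4, 2]

30575 = 43·707 + 174, so a_0 = 43
707 = 4·174 + 11, so a_1 = 4
174 = 15·11 + 9, so a_2 = 15
11 = 1·9 + 2, so a_3 = 1
9 = 4·2 + 1, so a_4 = 4
2 = 2·1 + 0, so a_5 = 2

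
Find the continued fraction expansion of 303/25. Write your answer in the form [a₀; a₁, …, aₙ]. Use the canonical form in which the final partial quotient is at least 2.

Repeatedly divide and take the remainder:
303 = 12·25 + 3, so a_0 = 12
25 = 8·3 + 1, so a_1 = 8
3 = 3·1 + 0, so a_2 = 3

[12; 8, 3]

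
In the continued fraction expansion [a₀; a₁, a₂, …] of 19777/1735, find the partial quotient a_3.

19777 = 11·1735 + 692, so a_0 = 11
1735 = 2·692 + 351, so a_1 = 2
692 = 1·351 + 341, so a_2 = 1
351 = 1·341 + 10, so a_3 = 1

1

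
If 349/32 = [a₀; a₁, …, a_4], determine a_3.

1

Run the Euclidean algorithm, recording each quotient:
349 ÷ 32 → quotient 10, remainder 29
32 ÷ 29 → quotient 1, remainder 3
29 ÷ 3 → quotient 9, remainder 2
3 ÷ 2 → quotient 1, remainder 1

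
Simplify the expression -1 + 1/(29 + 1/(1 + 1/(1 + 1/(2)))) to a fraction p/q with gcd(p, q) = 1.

Compute successive convergents:
a_0 = -1: -1/1
a_1 = 29: -28/29
a_2 = 1: -29/30
a_3 = 1: -57/59
a_4 = 2: -143/148

-143/148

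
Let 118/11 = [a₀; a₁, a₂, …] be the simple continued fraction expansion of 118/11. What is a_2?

2

Run the Euclidean algorithm, recording each quotient:
118 = 10·11 + 8, so a_0 = 10
11 = 1·8 + 3, so a_1 = 1
8 = 2·3 + 2, so a_2 = 2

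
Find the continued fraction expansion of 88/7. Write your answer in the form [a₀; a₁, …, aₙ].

88 = 12·7 + 4, so a_0 = 12
7 = 1·4 + 3, so a_1 = 1
4 = 1·3 + 1, so a_2 = 1
3 = 3·1 + 0, so a_3 = 3

[12; 1, 1, 3]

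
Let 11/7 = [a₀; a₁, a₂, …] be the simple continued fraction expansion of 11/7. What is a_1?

1

11 = 1·7 + 4, so a_0 = 1
7 = 1·4 + 3, so a_1 = 1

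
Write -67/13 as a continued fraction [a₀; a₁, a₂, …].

[-6; 1, 5, 2]

-67 = -6·13 + 11, so a_0 = -6
13 = 1·11 + 2, so a_1 = 1
11 = 5·2 + 1, so a_2 = 5
2 = 2·1 + 0, so a_3 = 2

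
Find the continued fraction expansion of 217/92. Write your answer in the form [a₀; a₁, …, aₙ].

[2; 2, 1, 3, 1, 2, 2]

217 ÷ 92 → quotient 2, remainder 33
92 ÷ 33 → quotient 2, remainder 26
33 ÷ 26 → quotient 1, remainder 7
26 ÷ 7 → quotient 3, remainder 5
7 ÷ 5 → quotient 1, remainder 2
5 ÷ 2 → quotient 2, remainder 1
2 ÷ 1 → quotient 2, remainder 0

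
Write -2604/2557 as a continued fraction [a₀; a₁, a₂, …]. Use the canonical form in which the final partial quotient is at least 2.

[-2; 1, 53, 2, 2, 9]

-2604 = -2·2557 + 2510, so a_0 = -2
2557 = 1·2510 + 47, so a_1 = 1
2510 = 53·47 + 19, so a_2 = 53
47 = 2·19 + 9, so a_3 = 2
19 = 2·9 + 1, so a_4 = 2
9 = 9·1 + 0, so a_5 = 9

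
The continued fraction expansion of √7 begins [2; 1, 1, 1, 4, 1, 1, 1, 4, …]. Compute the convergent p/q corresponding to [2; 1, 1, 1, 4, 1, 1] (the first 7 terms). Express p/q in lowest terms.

82/31

Use the convergent recurrence hₖ = aₖ·hₖ₋₁ + hₖ₋₂ (and likewise for the denominators kₖ):
a_0 = 2: 2/1
a_1 = 1: 3/1
a_2 = 1: 5/2
a_3 = 1: 8/3
a_4 = 4: 37/14
a_5 = 1: 45/17
a_6 = 1: 82/31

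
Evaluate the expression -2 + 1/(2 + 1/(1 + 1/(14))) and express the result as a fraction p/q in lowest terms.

-73/44

a_0 = -2: -2/1
a_1 = 2: -3/2
a_2 = 1: -5/3
a_3 = 14: -73/44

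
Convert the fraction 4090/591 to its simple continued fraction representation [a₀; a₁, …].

4090 = 6·591 + 544, so a_0 = 6
591 = 1·544 + 47, so a_1 = 1
544 = 11·47 + 27, so a_2 = 11
47 = 1·27 + 20, so a_3 = 1
27 = 1·20 + 7, so a_4 = 1
20 = 2·7 + 6, so a_5 = 2
7 = 1·6 + 1, so a_6 = 1
6 = 6·1 + 0, so a_7 = 6

[6; 1, 11, 1, 1, 2, 1, 6]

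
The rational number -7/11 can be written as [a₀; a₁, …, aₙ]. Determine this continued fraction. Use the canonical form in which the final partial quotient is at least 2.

Repeatedly divide and take the remainder:
⌊-7/11⌋ = -1, remainder 4
⌊11/4⌋ = 2, remainder 3
⌊4/3⌋ = 1, remainder 1
⌊3/1⌋ = 3, remainder 0

[-1; 2, 1, 3]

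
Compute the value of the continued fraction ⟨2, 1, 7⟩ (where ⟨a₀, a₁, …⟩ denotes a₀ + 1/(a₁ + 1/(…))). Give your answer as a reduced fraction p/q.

23/8

Collapse the nested fraction from the inside out:
Start with 7.
1 + 1/(7/1) = 1 + 1/7 = 8/7
2 + 1/(8/7) = 2 + 7/8 = 23/8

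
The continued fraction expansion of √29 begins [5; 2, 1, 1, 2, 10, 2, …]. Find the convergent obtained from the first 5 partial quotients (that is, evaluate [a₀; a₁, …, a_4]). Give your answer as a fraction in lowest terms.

70/13

Start with 2.
1 + 1/(2/1) = 1 + 1/2 = 3/2
1 + 1/(3/2) = 1 + 2/3 = 5/3
2 + 1/(5/3) = 2 + 3/5 = 13/5
5 + 1/(13/5) = 5 + 5/13 = 70/13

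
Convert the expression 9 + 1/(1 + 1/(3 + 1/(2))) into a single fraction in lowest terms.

a_0 = 9: 9/1
a_1 = 1: 10/1
a_2 = 3: 39/4
a_3 = 2: 88/9

88/9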